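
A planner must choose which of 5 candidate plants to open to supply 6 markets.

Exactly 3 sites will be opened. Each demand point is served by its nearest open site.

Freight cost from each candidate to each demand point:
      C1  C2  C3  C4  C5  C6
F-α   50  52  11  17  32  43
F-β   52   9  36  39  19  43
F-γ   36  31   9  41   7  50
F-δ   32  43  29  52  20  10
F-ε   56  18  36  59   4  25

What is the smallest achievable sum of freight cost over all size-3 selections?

92

Open {F-α, F-δ, F-ε}.
  C1→F-δ 32, C2→F-ε 18, C3→F-α 11, C4→F-α 17, C5→F-ε 4, C6→F-δ 10  ⇒ total 92.
Compare {F-α, F-β, F-δ}: total 98.
Compare {F-α, F-γ, F-δ}: total 106.
No size-3 selection does better; minimum is 92.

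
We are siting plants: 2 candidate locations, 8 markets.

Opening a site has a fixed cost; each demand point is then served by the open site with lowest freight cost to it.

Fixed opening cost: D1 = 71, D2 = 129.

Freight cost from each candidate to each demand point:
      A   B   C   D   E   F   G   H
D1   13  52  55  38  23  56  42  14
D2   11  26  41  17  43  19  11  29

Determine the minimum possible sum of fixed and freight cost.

326

Open {D2}: assign each demand point to its cheapest open site.
  A→D2 11, B→D2 26, C→D2 41, D→D2 17, E→D2 43, F→D2 19, G→D2 11, H→D2 29
  freight cost 197, fixed 129 → total 326.
Compare {D1, D2}: freight cost 162 + fixed 200 = 362.
Compare {D1}: freight cost 293 + fixed 71 = 364.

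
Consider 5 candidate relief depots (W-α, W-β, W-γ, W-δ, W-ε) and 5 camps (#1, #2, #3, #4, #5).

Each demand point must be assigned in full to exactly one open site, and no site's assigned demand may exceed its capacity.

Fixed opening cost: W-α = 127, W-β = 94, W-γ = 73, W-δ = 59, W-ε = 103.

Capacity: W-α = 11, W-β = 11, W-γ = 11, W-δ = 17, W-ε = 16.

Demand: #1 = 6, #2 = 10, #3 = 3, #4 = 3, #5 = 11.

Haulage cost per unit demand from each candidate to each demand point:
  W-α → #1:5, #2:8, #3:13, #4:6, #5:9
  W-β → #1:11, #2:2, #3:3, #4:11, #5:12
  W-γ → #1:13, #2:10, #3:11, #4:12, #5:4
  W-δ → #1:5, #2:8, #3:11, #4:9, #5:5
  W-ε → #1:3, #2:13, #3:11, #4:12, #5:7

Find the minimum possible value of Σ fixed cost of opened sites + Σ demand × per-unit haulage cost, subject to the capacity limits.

380

Open {W-β, W-γ, W-δ}; cheapest assignment that respects the capacities:
  W-β (cap 11, load 10): #2 — cost 10×2 = 20
  W-γ (cap 11, load 11): #5 — cost 11×4 = 44
  W-δ (cap 17, load 12): #1, #3, #4 — cost 6×5 + 3×11 + 3×9 = 90
  Shipping 154, fixed 226 → total 380.
  Any other capacity-feasible assignment to {W-β, W-γ, W-δ} ships for at least 154.
Compare {W-β, W-δ, W-ε}: its best feasible assignment gives total 409.
Compare {W-β, W-γ, W-ε}: its best feasible assignment gives total 421.
Every other set of open sites that can feasibly serve all demand totals ≥ 409 even under its best assignment. Minimum: 380.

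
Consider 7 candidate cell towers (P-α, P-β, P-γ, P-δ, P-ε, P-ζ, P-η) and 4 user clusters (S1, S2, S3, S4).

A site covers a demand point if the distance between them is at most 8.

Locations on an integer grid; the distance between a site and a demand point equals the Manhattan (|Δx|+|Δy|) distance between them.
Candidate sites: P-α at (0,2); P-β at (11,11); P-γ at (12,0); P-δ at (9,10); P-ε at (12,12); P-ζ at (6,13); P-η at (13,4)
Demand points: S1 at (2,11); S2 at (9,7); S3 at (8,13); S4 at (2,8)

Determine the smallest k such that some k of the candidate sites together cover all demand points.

Coverage sets (demand points within 8 of each site):
  P-α: {S4}
  P-β: {S2, S3}
  P-γ: {}
  P-δ: {S1, S2, S3}
  P-ε: {S2, S3}
  P-ζ: {S1, S3}
  P-η: {S2}
No single site covers all 4 demand points.
But {P-α, P-δ} covers everything, so the minimum is 2.

2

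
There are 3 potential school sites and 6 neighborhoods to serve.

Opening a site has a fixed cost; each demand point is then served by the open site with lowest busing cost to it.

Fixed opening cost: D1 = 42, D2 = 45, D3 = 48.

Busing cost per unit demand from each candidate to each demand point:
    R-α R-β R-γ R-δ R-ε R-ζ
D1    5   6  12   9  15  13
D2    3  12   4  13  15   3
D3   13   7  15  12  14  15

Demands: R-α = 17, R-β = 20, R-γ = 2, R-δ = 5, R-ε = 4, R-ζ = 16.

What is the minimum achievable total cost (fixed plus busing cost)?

Open {D1, D2}: assign each demand point to its cheapest open site.
  R-α→D2 17×3=51, R-β→D1 20×6=120, R-γ→D2 2×4=8, R-δ→D1 5×9=45, R-ε→D1 4×15=60, R-ζ→D2 16×3=48
  busing cost 332, fixed 87 → total 419.
Compare {D2, D3}: busing cost 363 + fixed 93 = 456.
Compare {D1, D2, D3}: busing cost 328 + fixed 135 = 463.
Compare {D2}: busing cost 472 + fixed 45 = 517.
All other subsets cost ≥ 456. Minimum total cost: 419.

419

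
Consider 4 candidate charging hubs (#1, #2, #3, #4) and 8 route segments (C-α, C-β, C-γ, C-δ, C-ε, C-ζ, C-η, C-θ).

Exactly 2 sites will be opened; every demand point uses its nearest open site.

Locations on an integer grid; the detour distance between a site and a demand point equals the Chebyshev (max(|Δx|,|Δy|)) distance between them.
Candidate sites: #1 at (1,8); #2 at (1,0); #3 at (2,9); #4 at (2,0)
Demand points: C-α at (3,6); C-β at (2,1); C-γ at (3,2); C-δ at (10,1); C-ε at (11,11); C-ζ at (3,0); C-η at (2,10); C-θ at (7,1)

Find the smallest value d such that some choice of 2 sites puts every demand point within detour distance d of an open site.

9

Open {#1, #3}.
  Farthest demand point is C-ε at detour distance 9 (to #3); all others are ≤ 9.
With {#2, #3} the worst case is 9.
With {#3, #4} the worst case is 9.
No size-2 selection achieves below 9.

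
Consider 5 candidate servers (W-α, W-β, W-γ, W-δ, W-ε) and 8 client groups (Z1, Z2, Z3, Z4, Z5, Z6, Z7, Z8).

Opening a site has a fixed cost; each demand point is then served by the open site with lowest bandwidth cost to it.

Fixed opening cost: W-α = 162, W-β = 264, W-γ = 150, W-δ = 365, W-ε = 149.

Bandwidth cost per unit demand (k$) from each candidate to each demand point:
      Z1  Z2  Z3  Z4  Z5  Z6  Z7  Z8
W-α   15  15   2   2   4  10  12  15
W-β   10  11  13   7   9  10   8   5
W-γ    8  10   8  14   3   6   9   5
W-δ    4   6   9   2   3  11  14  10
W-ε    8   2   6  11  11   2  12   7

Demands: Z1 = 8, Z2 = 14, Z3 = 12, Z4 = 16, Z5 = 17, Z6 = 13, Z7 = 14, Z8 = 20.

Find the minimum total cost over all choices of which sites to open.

Open {W-α, W-ε}: assign each demand point to its cheapest open site.
  Z1→W-ε 8×8=64, Z2→W-ε 14×2=28, Z3→W-α 12×2=24, Z4→W-α 16×2=32, Z5→W-α 17×4=68, Z6→W-ε 13×2=26, Z7→W-α 14×12=168, Z8→W-ε 20×7=140
  bandwidth cost 550, fixed 311 → total 861.
Compare {W-α, W-γ, W-ε}: bandwidth cost 451 + fixed 461 = 912.
Compare {W-α, W-γ}: bandwidth cost 615 + fixed 312 = 927.
Compare {W-γ, W-ε}: bandwidth cost 643 + fixed 299 = 942.
All other subsets cost ≥ 912. Minimum total cost: 861.

861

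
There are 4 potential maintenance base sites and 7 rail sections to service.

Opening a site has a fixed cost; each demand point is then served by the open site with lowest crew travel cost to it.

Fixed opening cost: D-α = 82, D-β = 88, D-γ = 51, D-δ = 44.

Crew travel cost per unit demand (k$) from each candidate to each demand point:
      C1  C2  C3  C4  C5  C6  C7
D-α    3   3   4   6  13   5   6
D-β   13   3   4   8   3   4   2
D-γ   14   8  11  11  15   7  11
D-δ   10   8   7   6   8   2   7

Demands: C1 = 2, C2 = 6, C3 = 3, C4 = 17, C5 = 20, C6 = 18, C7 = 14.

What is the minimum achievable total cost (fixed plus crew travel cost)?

Open {D-β, D-δ}: assign each demand point to its cheapest open site.
  C1→D-δ 2×10=20, C2→D-β 6×3=18, C3→D-β 3×4=12, C4→D-δ 17×6=102, C5→D-β 20×3=60, C6→D-δ 18×2=36, C7→D-β 14×2=28
  crew travel cost 276, fixed 132 → total 408.
Compare {D-β}: crew travel cost 352 + fixed 88 = 440.
Compare {D-β, D-γ, D-δ}: crew travel cost 276 + fixed 183 = 459.
Compare {D-α, D-β}: crew travel cost 298 + fixed 170 = 468.
All other subsets cost ≥ 440. Minimum total cost: 408.

408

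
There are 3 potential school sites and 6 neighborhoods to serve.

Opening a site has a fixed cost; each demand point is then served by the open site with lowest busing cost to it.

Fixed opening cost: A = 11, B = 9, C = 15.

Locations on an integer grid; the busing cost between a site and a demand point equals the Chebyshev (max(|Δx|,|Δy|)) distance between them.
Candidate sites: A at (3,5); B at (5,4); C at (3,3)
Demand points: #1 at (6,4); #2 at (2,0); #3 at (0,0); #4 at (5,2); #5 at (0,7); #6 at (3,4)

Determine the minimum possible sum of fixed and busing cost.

Open {B}: assign each demand point to its cheapest open site.
  #1→B 1, #2→B 4, #3→B 5, #4→B 2, #5→B 5, #6→B 2
  busing cost 19, fixed 9 → total 28.
Compare {A}: busing cost 20 + fixed 11 = 31.
Compare {C}: busing cost 16 + fixed 15 = 31.
Compare {A, B}: busing cost 16 + fixed 20 = 36.
All other subsets cost ≥ 31. Minimum total cost: 28.

28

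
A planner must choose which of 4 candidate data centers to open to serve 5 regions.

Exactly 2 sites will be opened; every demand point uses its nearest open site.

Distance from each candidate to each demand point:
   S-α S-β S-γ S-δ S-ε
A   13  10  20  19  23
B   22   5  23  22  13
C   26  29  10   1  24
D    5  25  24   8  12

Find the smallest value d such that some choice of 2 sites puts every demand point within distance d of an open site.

20

Open {A, B}.
  Farthest demand point is S-γ at distance 20 (to A); all others are ≤ 20.
With {A, D} the worst case is 20.
With {B, C} the worst case is 22.
No size-2 selection achieves below 20.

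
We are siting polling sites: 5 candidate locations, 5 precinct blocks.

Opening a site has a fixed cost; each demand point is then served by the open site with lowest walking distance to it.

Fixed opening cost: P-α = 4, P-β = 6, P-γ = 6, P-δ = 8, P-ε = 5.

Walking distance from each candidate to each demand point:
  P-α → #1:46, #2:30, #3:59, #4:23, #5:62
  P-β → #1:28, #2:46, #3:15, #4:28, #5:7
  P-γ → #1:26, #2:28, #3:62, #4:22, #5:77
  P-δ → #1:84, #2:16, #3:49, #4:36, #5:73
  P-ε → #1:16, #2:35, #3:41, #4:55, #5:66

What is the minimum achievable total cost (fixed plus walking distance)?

100

Open {P-α, P-β, P-δ, P-ε}: assign each demand point to its cheapest open site.
  #1→P-ε 16, #2→P-δ 16, #3→P-β 15, #4→P-α 23, #5→P-β 7
  walking distance 77, fixed 23 → total 100.
Compare {P-β, P-δ, P-ε}: walking distance 82 + fixed 19 = 101.
Compare {P-β, P-γ, P-δ, P-ε}: walking distance 76 + fixed 25 = 101.
Compare {P-β, P-γ, P-ε}: walking distance 88 + fixed 17 = 105.
All other subsets cost ≥ 101. Minimum total cost: 100.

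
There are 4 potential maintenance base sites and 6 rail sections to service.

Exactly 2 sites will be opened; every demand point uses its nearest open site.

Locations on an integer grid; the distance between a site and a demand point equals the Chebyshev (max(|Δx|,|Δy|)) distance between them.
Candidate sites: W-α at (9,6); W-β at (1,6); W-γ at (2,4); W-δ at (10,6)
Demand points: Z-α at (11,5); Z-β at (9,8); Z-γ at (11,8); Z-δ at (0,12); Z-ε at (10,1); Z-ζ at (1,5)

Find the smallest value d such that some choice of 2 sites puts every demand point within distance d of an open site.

6

Open {W-α, W-β}.
  Farthest demand point is Z-δ at distance 6 (to W-β); all others are ≤ 6.
With {W-β, W-δ} the worst case is 6.
With {W-α, W-γ} the worst case is 8.
No size-2 selection achieves below 6.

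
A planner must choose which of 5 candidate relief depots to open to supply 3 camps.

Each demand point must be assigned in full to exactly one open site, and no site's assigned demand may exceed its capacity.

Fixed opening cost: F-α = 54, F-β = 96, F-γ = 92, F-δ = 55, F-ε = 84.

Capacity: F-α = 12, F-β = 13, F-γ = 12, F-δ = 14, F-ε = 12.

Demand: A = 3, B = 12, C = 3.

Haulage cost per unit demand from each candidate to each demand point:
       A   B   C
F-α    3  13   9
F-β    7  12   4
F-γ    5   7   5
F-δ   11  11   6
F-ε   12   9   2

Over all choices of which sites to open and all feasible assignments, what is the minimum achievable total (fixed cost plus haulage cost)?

Open {F-α, F-γ}; cheapest assignment that respects the capacities:
  F-α (cap 12, load 6): A, C — cost 3×3 + 3×9 = 36
  F-γ (cap 12, load 12): B — cost 12×7 = 84
  Shipping 120, fixed 146 → total 266.
  Any other capacity-feasible assignment to {F-α, F-γ} ships for at least 120.
Compare {F-α, F-δ}: its best feasible assignment gives total 277.
Compare {F-α, F-ε}: its best feasible assignment gives total 282.
Every other set of open sites that can feasibly serve all demand totals ≥ 277 even under its best assignment. Minimum: 266.

266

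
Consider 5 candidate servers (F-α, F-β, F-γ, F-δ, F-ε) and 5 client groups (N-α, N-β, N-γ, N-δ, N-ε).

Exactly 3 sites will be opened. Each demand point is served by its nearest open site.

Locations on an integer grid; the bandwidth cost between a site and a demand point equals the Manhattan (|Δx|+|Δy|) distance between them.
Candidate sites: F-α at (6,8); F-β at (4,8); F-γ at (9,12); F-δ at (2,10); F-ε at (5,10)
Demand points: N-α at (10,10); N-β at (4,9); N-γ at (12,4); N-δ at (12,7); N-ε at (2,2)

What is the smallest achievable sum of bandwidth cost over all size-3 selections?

29

Open {F-α, F-β, F-γ}.
  N-α→F-γ 3, N-β→F-β 1, N-γ→F-α 10, N-δ→F-α 7, N-ε→F-β 8  ⇒ total 29.
Compare {F-α, F-β, F-ε}: total 31.
Compare {F-α, F-γ, F-δ}: total 31.
No size-3 selection does better; minimum is 29.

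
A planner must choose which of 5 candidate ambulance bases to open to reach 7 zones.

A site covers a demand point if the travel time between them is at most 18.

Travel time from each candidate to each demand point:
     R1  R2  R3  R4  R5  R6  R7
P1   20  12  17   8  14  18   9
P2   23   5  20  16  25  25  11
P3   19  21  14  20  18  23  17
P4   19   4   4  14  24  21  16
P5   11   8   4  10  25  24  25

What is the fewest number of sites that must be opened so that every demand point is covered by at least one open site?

2

Coverage sets (demand points within 18 of each site):
  P1: {R2, R3, R4, R5, R6, R7}
  P2: {R2, R4, R7}
  P3: {R3, R5, R7}
  P4: {R2, R3, R4, R7}
  P5: {R1, R2, R3, R4}
No single site covers all 7 demand points.
But {P1, P5} covers everything, so the minimum is 2.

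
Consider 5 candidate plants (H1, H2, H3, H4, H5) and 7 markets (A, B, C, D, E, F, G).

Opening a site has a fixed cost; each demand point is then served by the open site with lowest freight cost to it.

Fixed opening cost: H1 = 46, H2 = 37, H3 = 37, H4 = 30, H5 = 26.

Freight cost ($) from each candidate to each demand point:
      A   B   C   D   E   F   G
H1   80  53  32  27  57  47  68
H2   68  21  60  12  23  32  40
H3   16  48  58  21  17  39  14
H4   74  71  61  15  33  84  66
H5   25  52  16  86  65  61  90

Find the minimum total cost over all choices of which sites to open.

Open {H2, H3, H5}: assign each demand point to its cheapest open site.
  A→H3 16, B→H2 21, C→H5 16, D→H2 12, E→H3 17, F→H2 32, G→H3 14
  freight cost 128, fixed 100 → total 228.
Compare {H2, H5}: freight cost 169 + fixed 63 = 232.
Compare {H3, H5}: freight cost 171 + fixed 63 = 234.
Compare {H2, H3}: freight cost 170 + fixed 74 = 244.
All other subsets cost ≥ 232. Minimum total cost: 228.

228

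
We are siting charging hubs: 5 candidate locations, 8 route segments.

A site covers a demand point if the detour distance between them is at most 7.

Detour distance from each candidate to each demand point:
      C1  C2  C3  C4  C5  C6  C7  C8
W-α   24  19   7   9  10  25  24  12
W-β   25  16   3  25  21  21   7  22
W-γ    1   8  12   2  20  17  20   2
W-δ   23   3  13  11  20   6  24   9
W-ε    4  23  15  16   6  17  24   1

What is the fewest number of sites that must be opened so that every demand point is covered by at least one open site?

Coverage sets (demand points within 7 of each site):
  W-α: {C3}
  W-β: {C3, C7}
  W-γ: {C1, C4, C8}
  W-δ: {C2, C6}
  W-ε: {C1, C5, C8}
No 3 sites suffice: every size-3 union leaves at least one demand point uncovered.
But {W-β, W-γ, W-δ, W-ε} covers everything, so the minimum is 4.

4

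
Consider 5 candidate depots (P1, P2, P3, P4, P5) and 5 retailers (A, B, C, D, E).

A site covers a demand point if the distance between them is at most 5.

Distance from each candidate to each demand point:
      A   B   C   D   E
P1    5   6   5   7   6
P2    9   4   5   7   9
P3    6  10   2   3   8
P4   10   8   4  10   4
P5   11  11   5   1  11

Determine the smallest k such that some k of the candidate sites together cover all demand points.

4

Coverage sets (demand points within 5 of each site):
  P1: {A, C}
  P2: {B, C}
  P3: {C, D}
  P4: {C, E}
  P5: {C, D}
No 3 sites suffice: every size-3 union leaves at least one demand point uncovered.
But {P1, P2, P3, P4} covers everything, so the minimum is 4.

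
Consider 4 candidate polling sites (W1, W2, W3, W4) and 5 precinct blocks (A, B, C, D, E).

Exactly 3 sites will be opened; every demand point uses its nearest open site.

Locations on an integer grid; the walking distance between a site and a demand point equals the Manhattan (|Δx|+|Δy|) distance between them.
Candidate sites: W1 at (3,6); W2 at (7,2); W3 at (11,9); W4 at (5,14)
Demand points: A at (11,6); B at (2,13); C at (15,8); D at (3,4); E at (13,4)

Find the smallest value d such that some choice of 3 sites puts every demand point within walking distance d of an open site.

Open {W1, W3, W4}.
  Farthest demand point is E at walking distance 7 (to W3); all others are ≤ 7.
With {W2, W3, W4} the worst case is 7.
With {W1, W2, W3} the worst case is 8.
No size-3 selection achieves below 7.

7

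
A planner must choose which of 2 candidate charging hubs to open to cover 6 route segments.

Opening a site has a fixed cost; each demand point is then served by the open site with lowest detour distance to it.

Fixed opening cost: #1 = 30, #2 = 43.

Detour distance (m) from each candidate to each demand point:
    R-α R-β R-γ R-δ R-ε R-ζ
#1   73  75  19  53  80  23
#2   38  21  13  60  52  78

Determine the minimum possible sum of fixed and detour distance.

273

Open {#1, #2}: assign each demand point to its cheapest open site.
  R-α→#2 38, R-β→#2 21, R-γ→#2 13, R-δ→#1 53, R-ε→#2 52, R-ζ→#1 23
  detour distance 200, fixed 73 → total 273.
Compare {#2}: detour distance 262 + fixed 43 = 305.
Compare {#1}: detour distance 323 + fixed 30 = 353.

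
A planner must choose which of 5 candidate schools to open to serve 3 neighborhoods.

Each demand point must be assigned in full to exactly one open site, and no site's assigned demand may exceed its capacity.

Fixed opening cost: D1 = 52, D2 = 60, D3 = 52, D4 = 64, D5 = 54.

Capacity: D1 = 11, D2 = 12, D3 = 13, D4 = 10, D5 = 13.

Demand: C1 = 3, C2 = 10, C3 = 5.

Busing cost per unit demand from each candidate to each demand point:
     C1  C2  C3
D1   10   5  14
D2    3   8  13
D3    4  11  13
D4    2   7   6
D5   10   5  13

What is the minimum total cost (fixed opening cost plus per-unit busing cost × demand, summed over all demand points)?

Open {D1, D4}; cheapest assignment that respects the capacities:
  D1 (cap 11, load 10): C2 — cost 10×5 = 50
  D4 (cap 10, load 8): C1, C3 — cost 3×2 + 5×6 = 36
  Shipping 86, fixed 116 → total 202.
  Any other capacity-feasible assignment to {D1, D4} ships for at least 86.
Compare {D4, D5}: its best feasible assignment gives total 204.
Compare {D1, D3}: its best feasible assignment gives total 231.
Every other set of open sites that can feasibly serve all demand totals ≥ 204 even under its best assignment. Minimum: 202.

202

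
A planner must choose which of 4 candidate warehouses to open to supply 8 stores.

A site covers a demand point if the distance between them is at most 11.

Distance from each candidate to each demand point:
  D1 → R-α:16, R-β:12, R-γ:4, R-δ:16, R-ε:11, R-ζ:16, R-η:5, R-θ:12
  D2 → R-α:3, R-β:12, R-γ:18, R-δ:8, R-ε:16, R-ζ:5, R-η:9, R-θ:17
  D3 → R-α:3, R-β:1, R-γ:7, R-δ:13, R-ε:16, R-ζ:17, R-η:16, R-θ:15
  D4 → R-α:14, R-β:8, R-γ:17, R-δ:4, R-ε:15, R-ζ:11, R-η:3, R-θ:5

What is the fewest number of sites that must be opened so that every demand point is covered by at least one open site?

Coverage sets (demand points within 11 of each site):
  D1: {R-γ, R-ε, R-η}
  D2: {R-α, R-δ, R-ζ, R-η}
  D3: {R-α, R-β, R-γ}
  D4: {R-β, R-δ, R-ζ, R-η, R-θ}
No 2 sites suffice: every size-2 union leaves at least one demand point uncovered.
But {D1, D2, D4} covers everything, so the minimum is 3.

3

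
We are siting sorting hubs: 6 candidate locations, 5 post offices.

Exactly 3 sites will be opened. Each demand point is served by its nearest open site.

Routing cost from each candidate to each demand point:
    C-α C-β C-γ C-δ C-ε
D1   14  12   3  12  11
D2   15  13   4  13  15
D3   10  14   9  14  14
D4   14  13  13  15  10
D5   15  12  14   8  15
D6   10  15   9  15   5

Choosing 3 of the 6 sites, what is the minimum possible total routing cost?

Open {D1, D5, D6}.
  C-α→D6 10, C-β→D1 12, C-γ→D1 3, C-δ→D5 8, C-ε→D6 5  ⇒ total 38.
Compare {D2, D5, D6}: total 39.
Compare {D1, D2, D6}: total 42.
No size-3 selection does better; minimum is 38.

38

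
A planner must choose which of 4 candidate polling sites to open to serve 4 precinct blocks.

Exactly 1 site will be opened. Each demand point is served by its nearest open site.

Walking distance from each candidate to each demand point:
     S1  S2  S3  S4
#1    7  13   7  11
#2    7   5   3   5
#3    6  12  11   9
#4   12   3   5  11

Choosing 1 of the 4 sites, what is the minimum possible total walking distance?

Open {#2}.
  S1→#2 7, S2→#2 5, S3→#2 3, S4→#2 5  ⇒ total 20.
Compare {#4}: total 31.
Compare {#1}: total 38.
No size-1 selection does better; minimum is 20.

20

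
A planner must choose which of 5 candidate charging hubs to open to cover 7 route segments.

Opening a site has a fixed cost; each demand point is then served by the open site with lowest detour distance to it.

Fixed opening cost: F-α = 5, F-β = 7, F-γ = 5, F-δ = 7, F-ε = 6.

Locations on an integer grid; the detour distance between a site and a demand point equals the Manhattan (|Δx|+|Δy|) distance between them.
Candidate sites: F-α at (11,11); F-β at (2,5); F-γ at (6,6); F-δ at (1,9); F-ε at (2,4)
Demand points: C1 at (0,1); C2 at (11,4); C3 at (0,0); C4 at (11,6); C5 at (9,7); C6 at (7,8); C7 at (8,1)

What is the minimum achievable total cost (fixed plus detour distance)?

48

Open {F-γ, F-ε}: assign each demand point to its cheapest open site.
  C1→F-ε 5, C2→F-γ 7, C3→F-ε 6, C4→F-γ 5, C5→F-γ 4, C6→F-γ 3, C7→F-γ 7
  detour distance 37, fixed 11 → total 48.
Compare {F-β, F-γ}: detour distance 39 + fixed 12 = 51.
Compare {F-α, F-γ, F-ε}: detour distance 37 + fixed 16 = 53.
Compare {F-γ}: detour distance 49 + fixed 5 = 54.
All other subsets cost ≥ 51. Minimum total cost: 48.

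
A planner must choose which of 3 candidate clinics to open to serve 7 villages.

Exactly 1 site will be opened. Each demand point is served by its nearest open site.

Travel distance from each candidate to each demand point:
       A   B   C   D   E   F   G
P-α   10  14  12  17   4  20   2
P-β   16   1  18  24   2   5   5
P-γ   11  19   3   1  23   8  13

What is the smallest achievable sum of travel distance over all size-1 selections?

71

Open {P-β}.
  A→P-β 16, B→P-β 1, C→P-β 18, D→P-β 24, E→P-β 2, F→P-β 5, G→P-β 5  ⇒ total 71.
Compare {P-γ}: total 78.
Compare {P-α}: total 79.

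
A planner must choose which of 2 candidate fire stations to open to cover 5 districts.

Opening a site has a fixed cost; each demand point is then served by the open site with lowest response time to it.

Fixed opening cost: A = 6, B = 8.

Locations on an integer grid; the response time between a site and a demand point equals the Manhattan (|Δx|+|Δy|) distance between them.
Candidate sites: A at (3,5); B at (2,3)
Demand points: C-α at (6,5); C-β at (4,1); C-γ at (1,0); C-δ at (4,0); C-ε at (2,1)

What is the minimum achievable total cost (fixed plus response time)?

Open {B}: assign each demand point to its cheapest open site.
  C-α→B 6, C-β→B 4, C-γ→B 4, C-δ→B 5, C-ε→B 2
  response time 21, fixed 8 → total 29.
Compare {A}: response time 26 + fixed 6 = 32.
Compare {A, B}: response time 18 + fixed 14 = 32.

29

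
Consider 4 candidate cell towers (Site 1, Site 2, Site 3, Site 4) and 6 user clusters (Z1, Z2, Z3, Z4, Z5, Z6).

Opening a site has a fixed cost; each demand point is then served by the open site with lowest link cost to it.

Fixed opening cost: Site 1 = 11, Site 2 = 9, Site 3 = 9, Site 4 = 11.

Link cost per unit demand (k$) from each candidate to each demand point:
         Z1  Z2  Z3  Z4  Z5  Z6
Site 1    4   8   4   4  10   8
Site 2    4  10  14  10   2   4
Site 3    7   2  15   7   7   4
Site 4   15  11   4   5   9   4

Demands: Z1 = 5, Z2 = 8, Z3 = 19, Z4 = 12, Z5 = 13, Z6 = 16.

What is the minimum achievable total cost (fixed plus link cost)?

Open {Site 1, Site 2, Site 3}: assign each demand point to its cheapest open site.
  Z1→Site 1 5×4=20, Z2→Site 3 8×2=16, Z3→Site 1 19×4=76, Z4→Site 1 12×4=48, Z5→Site 2 13×2=26, Z6→Site 2 16×4=64
  link cost 250, fixed 29 → total 279.
Compare {Site 1, Site 2, Site 3, Site 4}: link cost 250 + fixed 40 = 290.
Compare {Site 2, Site 3, Site 4}: link cost 262 + fixed 29 = 291.
Compare {Site 1, Site 2}: link cost 298 + fixed 20 = 318.
All other subsets cost ≥ 290. Minimum total cost: 279.

279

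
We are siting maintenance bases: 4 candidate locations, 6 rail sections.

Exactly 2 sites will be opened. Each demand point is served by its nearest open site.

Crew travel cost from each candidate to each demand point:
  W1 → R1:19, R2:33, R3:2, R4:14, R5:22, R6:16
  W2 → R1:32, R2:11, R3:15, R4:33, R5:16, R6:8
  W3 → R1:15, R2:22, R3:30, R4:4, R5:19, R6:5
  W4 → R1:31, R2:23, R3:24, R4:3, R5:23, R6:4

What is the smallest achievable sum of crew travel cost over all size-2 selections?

66

Open {W2, W3}.
  R1→W3 15, R2→W2 11, R3→W2 15, R4→W3 4, R5→W2 16, R6→W3 5  ⇒ total 66.
Compare {W1, W3}: total 67.
Compare {W1, W2}: total 70.
No size-2 selection does better; minimum is 66.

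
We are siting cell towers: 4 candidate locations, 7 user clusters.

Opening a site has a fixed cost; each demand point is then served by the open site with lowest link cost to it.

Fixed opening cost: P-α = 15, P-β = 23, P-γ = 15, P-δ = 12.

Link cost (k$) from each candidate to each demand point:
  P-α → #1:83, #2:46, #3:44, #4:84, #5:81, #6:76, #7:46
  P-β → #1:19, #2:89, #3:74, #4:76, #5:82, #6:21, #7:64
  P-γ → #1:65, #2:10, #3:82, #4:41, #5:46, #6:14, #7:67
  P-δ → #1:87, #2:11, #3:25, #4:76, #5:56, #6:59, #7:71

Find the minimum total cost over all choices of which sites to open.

266

Open {P-α, P-β, P-γ, P-δ}: assign each demand point to its cheapest open site.
  #1→P-β 19, #2→P-γ 10, #3→P-δ 25, #4→P-γ 41, #5→P-γ 46, #6→P-γ 14, #7→P-α 46
  link cost 201, fixed 65 → total 266.
Compare {P-β, P-γ, P-δ}: link cost 219 + fixed 50 = 269.
Compare {P-α, P-β, P-γ}: link cost 220 + fixed 53 = 273.
Compare {P-α, P-γ, P-δ}: link cost 247 + fixed 42 = 289.
All other subsets cost ≥ 269. Minimum total cost: 266.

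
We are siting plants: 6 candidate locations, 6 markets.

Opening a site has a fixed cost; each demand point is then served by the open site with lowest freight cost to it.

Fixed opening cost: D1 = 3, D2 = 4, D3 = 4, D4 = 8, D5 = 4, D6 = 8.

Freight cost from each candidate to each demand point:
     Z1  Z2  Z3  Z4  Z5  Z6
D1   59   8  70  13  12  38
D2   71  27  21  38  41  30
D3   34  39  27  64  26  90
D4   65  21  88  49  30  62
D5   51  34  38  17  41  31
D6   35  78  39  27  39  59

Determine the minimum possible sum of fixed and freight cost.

Open {D1, D2, D3}: assign each demand point to its cheapest open site.
  Z1→D3 34, Z2→D1 8, Z3→D2 21, Z4→D1 13, Z5→D1 12, Z6→D2 30
  freight cost 118, fixed 11 → total 129.
Compare {D1, D2, D3, D5}: freight cost 118 + fixed 15 = 133.
Compare {D1, D2, D6}: freight cost 119 + fixed 15 = 134.
Compare {D1, D3, D5}: freight cost 125 + fixed 11 = 136.
All other subsets cost ≥ 133. Minimum total cost: 129.

129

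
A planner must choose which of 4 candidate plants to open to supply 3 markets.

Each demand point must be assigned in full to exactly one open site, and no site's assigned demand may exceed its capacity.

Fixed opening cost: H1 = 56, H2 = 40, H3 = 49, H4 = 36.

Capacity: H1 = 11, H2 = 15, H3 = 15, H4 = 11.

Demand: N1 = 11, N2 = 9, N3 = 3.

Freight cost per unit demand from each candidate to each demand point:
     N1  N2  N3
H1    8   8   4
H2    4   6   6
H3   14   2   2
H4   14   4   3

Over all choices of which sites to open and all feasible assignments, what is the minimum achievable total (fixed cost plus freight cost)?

Open {H2, H3}; cheapest assignment that respects the capacities:
  H2 (cap 15, load 11): N1 — cost 11×4 = 44
  H3 (cap 15, load 12): N2, N3 — cost 9×2 + 3×2 = 24
  Shipping 68, fixed 89 → total 157.
  Any other capacity-feasible assignment to {H2, H3} ships for at least 68.
Compare {H2, H4}: its best feasible assignment gives total 174.
Compare {H2, H3, H4}: its best feasible assignment gives total 193.
Every other set of open sites that can feasibly serve all demand totals ≥ 174 even under its best assignment. Minimum: 157.

157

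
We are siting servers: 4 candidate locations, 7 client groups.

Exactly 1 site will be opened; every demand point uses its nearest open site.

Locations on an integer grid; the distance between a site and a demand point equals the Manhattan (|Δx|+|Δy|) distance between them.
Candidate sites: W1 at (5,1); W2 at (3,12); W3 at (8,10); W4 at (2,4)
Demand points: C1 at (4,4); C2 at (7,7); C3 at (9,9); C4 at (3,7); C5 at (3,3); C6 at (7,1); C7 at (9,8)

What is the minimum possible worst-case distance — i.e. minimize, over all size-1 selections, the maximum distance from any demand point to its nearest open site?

12

Open {W1}.
  Farthest demand point is C3 at distance 12 (to W1); all others are ≤ 12.
With {W3} the worst case is 12.
With {W4} the worst case is 12.
No size-1 selection achieves below 12.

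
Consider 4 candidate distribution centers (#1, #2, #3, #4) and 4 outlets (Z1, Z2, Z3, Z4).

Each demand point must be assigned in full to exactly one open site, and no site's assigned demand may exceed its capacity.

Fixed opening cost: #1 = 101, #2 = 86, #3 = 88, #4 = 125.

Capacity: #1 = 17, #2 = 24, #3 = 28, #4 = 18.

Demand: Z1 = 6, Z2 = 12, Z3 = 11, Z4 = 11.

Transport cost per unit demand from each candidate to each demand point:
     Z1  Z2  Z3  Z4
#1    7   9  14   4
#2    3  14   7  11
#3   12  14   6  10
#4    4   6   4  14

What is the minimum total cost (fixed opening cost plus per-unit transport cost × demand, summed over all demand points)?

485

Open {#3, #4}; cheapest assignment that respects the capacities:
  #3 (cap 28, load 22): Z3, Z4 — cost 11×6 + 11×10 = 176
  #4 (cap 18, load 18): Z1, Z2 — cost 6×4 + 12×6 = 96
  Shipping 272, fixed 213 → total 485.
  Any other capacity-feasible assignment to {#3, #4} ships for at least 272.
Compare {#2, #4}: its best feasible assignment gives total 505.
Compare {#1, #3}: its best feasible assignment gives total 509.
Every other set of open sites that can feasibly serve all demand totals ≥ 505 even under its best assignment. Minimum: 485.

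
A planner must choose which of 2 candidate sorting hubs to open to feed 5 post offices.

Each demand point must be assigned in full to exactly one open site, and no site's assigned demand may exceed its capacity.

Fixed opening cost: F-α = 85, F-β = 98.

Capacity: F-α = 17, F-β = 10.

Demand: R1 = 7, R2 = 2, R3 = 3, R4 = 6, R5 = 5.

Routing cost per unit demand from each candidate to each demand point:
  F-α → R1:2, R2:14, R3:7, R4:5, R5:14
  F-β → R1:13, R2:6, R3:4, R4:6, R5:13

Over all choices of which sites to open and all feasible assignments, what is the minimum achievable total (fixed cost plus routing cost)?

Open {F-α, F-β}; cheapest assignment that respects the capacities:
  F-α (cap 17, load 13): R1, R4 — cost 7×2 + 6×5 = 44
  F-β (cap 10, load 10): R2, R3, R5 — cost 2×6 + 3×4 + 5×13 = 89
  Shipping 133, fixed 183 → total 316.
  Any other capacity-feasible assignment to {F-α, F-β} ships for at least 133.
Total demand is 23 and no other set of sites has combined capacity ≥ 23, so {F-α, F-β} is the only feasible choice of open sites. Minimum: 316.

316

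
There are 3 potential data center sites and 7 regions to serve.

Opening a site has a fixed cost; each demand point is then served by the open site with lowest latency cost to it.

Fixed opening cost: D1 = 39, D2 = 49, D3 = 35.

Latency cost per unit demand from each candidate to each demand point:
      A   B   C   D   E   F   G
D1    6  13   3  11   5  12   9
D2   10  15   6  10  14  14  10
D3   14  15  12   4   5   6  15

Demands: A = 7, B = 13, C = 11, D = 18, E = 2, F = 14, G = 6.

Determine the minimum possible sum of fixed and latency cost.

538

Open {D1, D3}: assign each demand point to its cheapest open site.
  A→D1 7×6=42, B→D1 13×13=169, C→D1 11×3=33, D→D3 18×4=72, E→D1 2×5=10, F→D3 14×6=84, G→D1 6×9=54
  latency cost 464, fixed 74 → total 538.
Compare {D1, D2, D3}: latency cost 464 + fixed 123 = 587.
Compare {D2, D3}: latency cost 557 + fixed 84 = 641.
Compare {D1}: latency cost 674 + fixed 39 = 713.
All other subsets cost ≥ 587. Minimum total cost: 538.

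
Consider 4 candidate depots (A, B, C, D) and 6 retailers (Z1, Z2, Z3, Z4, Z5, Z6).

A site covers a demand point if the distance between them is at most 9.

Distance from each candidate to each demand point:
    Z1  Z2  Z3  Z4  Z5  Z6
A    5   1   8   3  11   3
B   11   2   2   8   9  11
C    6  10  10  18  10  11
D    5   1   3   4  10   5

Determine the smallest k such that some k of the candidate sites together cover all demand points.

2

Coverage sets (demand points within 9 of each site):
  A: {Z1, Z2, Z3, Z4, Z6}
  B: {Z2, Z3, Z4, Z5}
  C: {Z1}
  D: {Z1, Z2, Z3, Z4, Z6}
No single site covers all 6 demand points.
But {A, B} covers everything, so the minimum is 2.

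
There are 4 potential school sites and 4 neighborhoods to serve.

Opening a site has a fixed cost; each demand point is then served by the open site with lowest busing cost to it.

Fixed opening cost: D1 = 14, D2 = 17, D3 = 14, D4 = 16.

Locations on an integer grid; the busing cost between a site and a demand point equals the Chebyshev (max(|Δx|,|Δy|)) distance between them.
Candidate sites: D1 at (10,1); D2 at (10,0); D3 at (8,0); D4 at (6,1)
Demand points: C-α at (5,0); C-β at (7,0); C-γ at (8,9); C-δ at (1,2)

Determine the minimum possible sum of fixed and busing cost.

Open {D4}: assign each demand point to its cheapest open site.
  C-α→D4 1, C-β→D4 1, C-γ→D4 8, C-δ→D4 5
  busing cost 15, fixed 16 → total 31.
Compare {D3}: busing cost 20 + fixed 14 = 34.
Compare {D1}: busing cost 25 + fixed 14 = 39.
Compare {D2}: busing cost 26 + fixed 17 = 43.
All other subsets cost ≥ 34. Minimum total cost: 31.

31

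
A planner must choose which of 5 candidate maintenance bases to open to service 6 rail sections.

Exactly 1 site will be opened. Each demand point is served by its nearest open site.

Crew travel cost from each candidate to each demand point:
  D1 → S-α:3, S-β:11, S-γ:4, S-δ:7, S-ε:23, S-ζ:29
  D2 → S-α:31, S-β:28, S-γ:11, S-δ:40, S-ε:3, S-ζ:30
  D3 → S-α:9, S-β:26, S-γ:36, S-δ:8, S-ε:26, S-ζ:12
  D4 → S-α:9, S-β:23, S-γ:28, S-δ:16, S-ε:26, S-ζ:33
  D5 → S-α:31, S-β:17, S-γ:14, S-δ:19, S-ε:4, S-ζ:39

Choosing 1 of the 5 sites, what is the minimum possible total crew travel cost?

Open {D1}.
  S-α→D1 3, S-β→D1 11, S-γ→D1 4, S-δ→D1 7, S-ε→D1 23, S-ζ→D1 29  ⇒ total 77.
Compare {D3}: total 117.
Compare {D5}: total 124.
No size-1 selection does better; minimum is 77.

77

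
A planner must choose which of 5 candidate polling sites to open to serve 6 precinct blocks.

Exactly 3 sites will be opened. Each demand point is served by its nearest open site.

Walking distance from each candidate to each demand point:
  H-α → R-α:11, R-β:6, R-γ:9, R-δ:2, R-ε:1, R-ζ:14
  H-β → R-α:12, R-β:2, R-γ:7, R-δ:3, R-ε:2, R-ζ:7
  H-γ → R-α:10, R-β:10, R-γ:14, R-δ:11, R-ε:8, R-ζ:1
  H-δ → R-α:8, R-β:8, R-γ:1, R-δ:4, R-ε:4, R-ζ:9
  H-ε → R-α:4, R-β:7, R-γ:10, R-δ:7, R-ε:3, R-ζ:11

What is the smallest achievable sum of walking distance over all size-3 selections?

Open {H-β, H-γ, H-δ}.
  R-α→H-δ 8, R-β→H-β 2, R-γ→H-δ 1, R-δ→H-β 3, R-ε→H-β 2, R-ζ→H-γ 1  ⇒ total 17.
Compare {H-α, H-γ, H-δ}: total 19.
Compare {H-β, H-γ, H-ε}: total 19.
No size-3 selection does better; minimum is 17.

17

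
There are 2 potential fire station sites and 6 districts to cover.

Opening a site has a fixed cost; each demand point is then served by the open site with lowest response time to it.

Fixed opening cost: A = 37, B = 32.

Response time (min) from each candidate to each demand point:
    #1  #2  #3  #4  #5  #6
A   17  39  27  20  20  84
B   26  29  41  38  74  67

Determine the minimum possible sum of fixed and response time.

244

Open {A}: assign each demand point to its cheapest open site.
  #1→A 17, #2→A 39, #3→A 27, #4→A 20, #5→A 20, #6→A 84
  response time 207, fixed 37 → total 244.
Compare {A, B}: response time 180 + fixed 69 = 249.
Compare {B}: response time 275 + fixed 32 = 307.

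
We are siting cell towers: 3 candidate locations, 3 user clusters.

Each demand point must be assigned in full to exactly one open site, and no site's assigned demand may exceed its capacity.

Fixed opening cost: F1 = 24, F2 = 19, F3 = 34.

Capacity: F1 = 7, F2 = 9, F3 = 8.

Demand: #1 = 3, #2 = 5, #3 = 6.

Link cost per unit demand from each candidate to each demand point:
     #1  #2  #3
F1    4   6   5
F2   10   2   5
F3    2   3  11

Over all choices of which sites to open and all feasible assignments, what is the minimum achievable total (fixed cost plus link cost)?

104

Open {F2, F3}; cheapest assignment that respects the capacities:
  F2 (cap 9, load 6): #3 — cost 6×5 = 30
  F3 (cap 8, load 8): #1, #2 — cost 3×2 + 5×3 = 21
  Shipping 51, fixed 53 → total 104.
  Any other capacity-feasible assignment to {F2, F3} ships for at least 51.
Compare {F1, F3}: its best feasible assignment gives total 109.
Compare {F1, F2}: its best feasible assignment gives total 113.
Every other set of open sites that can feasibly serve all demand totals ≥ 109 even under its best assignment. Minimum: 104.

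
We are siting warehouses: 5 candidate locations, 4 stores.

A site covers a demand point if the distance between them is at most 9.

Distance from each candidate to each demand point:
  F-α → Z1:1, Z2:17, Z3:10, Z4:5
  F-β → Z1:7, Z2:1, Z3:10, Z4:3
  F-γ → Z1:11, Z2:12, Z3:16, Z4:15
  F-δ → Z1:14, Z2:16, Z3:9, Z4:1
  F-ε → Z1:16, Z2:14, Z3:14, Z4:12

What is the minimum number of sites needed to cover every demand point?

2

Coverage sets (demand points within 9 of each site):
  F-α: {Z1, Z4}
  F-β: {Z1, Z2, Z4}
  F-γ: {}
  F-δ: {Z3, Z4}
  F-ε: {}
No single site covers all 4 demand points.
But {F-β, F-δ} covers everything, so the minimum is 2.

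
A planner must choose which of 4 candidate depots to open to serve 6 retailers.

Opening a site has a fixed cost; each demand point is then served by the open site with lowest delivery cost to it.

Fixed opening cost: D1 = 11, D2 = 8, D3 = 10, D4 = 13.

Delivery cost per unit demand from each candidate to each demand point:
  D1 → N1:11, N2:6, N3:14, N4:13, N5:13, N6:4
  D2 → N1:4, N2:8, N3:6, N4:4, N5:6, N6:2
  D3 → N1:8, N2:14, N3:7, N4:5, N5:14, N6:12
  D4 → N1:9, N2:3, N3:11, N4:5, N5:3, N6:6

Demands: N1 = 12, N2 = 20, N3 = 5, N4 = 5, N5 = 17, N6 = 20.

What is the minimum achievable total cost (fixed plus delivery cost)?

270

Open {D2, D4}: assign each demand point to its cheapest open site.
  N1→D2 12×4=48, N2→D4 20×3=60, N3→D2 5×6=30, N4→D2 5×4=20, N5→D4 17×3=51, N6→D2 20×2=40
  delivery cost 249, fixed 21 → total 270.
Compare {D2, D3, D4}: delivery cost 249 + fixed 31 = 280.
Compare {D1, D2, D4}: delivery cost 249 + fixed 32 = 281.
Compare {D1, D2, D3, D4}: delivery cost 249 + fixed 42 = 291.
All other subsets cost ≥ 280. Minimum total cost: 270.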